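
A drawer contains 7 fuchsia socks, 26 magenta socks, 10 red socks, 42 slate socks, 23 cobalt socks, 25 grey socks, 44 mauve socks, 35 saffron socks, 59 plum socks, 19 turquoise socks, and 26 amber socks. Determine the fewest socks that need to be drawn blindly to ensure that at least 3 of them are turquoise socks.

In the worst case for collecting turquoise socks, every non-turquoise sock comes out first.
There are 7 + 26 + 10 + 42 + 23 + 25 + 44 + 35 + 59 + 26 = 297 non-turquoise socks altogether.
After those, each further sock must be turquoise, so 297 + 3 = 300 draws guarantee 3 turquoise socks.

300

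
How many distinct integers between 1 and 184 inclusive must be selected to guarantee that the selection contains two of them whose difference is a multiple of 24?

Integers whose pairwise differences are multiples of 24 are exactly those sharing a remainder mod 24. Pigeonhole: the 24 residue classes mod 24 are the pigeonholes.
With 24 integers one could put 1 in each residue class and have no class reach 2.
The 25th integer pushes some class to 2, so 24·1 + 1 = 25.

25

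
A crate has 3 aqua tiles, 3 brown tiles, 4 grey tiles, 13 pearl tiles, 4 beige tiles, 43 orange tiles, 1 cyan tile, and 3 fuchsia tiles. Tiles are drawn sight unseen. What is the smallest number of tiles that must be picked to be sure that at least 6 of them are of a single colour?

An adversary could hand out at most 5 tiles per colour (6 colours run out sooner): 3 + 3 + 4 + 5 + 4 + 5 + 1 + 3 = 28 tiles and still no colour has 6.
One more tile lands in a colour already at 5, so 29 draws are enough and 28 are not.

29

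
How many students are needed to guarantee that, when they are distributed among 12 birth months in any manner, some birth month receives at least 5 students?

49

With 48 students one could put exactly 4 in each of the 12 birth months, and no birth month would reach 5.
Pigeonhole: one more student must land in a birth month that already has 4, giving it 5.
So 12 × 4 + 1 = 49 students are required.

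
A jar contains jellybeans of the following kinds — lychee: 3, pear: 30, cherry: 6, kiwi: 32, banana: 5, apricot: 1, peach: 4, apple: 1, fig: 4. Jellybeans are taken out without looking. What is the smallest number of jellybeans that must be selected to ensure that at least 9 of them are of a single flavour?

An adversary could hand out at most 8 jellybeans per flavour (7 flavours run out sooner): 3 + 8 + 6 + 8 + 5 + 1 + 4 + 1 + 4 = 40 jellybeans and still no flavour has 9.
One more jellybean lands in a flavour already at 8, so 41 draws are enough and 40 are not.

41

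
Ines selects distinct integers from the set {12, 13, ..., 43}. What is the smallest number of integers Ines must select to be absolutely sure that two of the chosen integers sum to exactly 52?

19

Two chosen integers sum to 52 exactly when both halves of some pair {x, 52−x} with 12 ≤ x ≤ 52−x ≤ 40 are chosen — 14 such pairs.
The remaining 4 elements (those with no distinct partner in range) can never complete a 52-sum, so the worst case takes all of them and one from each pair: 4 + 14 = 18.
By the pigeonhole principle, the 19th integer has to be the second member of some pair, so 18 + 1 = 19.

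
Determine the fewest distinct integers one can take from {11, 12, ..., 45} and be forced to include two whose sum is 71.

Group the elements by complementary pair {x, 71−x}: {26,45}, {27,44}, {28,43}, …, giving 10 two-element pairs and 15 integers whose partner 71−x falls outside [11,45].
Treating each of those 25 groups as a pigeonhole, one can pick one integer per group — 25 integers — with no two summing to 71.
The 26th integer lands in an occupied pair, forcing a sum of 71.

26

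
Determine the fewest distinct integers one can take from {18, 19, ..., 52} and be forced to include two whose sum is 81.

24

Group the elements by complementary pair {x, 81−x}: {29,52}, {30,51}, {31,50}, …, giving 12 two-element pairs and 11 integers whose partner 81−x falls outside [18,52].
By pigeonhole, treating each of those 23 groups as a pigeonhole, one can pick one integer per group — 23 integers — with no two summing to 81.
The 24th integer lands in an occupied pair, forcing a sum of 81.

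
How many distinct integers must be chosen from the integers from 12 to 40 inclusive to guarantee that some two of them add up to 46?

A set avoiding the sum 46 can contain at most one of each pair {x, 46−x}, plus the 7 elements whose complement lies outside the range or equal to its own complement.
The integers 23, …, 40 (18 of them) are such a set: any two sum to at least 23+24 = 47 > 46.
Any 19th integer completes one of the 11 pairs, so 19 choices force a sum of 46.

19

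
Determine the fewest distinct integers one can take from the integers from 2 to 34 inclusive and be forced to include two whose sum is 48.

Two chosen integers sum to 48 exactly when both halves of some pair {x, 48−x} with 14 ≤ x ≤ 48−x ≤ 34 are chosen — 10 such pairs.
The remaining 13 elements (those with no distinct partner in range) can never complete a 48-sum, so the worst case takes all of them and one from each pair: 13 + 10 = 23.
The 24th integer has to be the second member of some pair, so 23 + 1 = 24.

24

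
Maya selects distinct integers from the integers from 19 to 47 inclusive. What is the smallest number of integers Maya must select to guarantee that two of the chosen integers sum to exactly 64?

17

A set avoiding the sum 64 can contain at most one of each pair {x, 64−x}, plus the 3 elements whose complement lies outside the range or equal to its own complement.
The integers 32, …, 47 (16 of them) are such a set: any two sum to at least 32+33 = 65 > 64.
Pigeonhole: any 17th integer completes one of the 13 pairs, so 17 choices force a sum of 64.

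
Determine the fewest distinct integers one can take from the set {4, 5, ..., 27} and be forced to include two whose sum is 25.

A set avoiding the sum 25 can contain at most one of each pair {x, 25−x}, plus the 6 elements whose complement lies outside the range.
The integers 13, …, 27 (15 of them) are such a set: any two sum to at least 13+14 = 27 > 25.
By pigeonhole, any 16th integer completes one of the 9 pairs, so 16 choices force a sum of 25.

16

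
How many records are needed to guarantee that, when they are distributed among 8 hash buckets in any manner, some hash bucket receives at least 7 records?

With 48 records one could put exactly 6 in each of the 8 hash buckets, and no hash bucket would reach 7.
By pigeonhole, one more record must land in a hash bucket that already has 6, giving it 7.
So 8 × 6 + 1 = 49 records are required.

49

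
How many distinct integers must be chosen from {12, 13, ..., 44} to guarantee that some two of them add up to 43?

Group the elements by complementary pair {x, 43−x}: {12,31}, {13,30}, {14,29}, …, giving 10 two-element pairs and 13 integers whose partner 43−x falls outside [12,44].
Pigeonhole: treating each of those 23 groups as a pigeonhole, one can pick one integer per group — 23 integers — with no two summing to 43.
The 24th integer lands in an occupied pair, forcing a sum of 43.

24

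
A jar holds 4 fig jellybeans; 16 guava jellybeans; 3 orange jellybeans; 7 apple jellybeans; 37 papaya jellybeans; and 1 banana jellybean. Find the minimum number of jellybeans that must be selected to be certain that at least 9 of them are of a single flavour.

32

The 6 flavours are the holes; the jellybeans drawn are the pigeons.
To avoid 9 of any one flavour, the worst case takes at most 8 of each flavour, or every jellybean of a flavour that has fewer than 8.
That gives 4 + 8 + 3 + 7 + 8 + 1 = 31 jellybeans with no flavour reaching 9.
The next jellybean forces some flavour to 9, so 31 + 1 = 32.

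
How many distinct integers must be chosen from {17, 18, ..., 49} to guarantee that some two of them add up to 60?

Two chosen integers sum to 60 exactly when both halves of some pair {x, 60−x} with 17 ≤ x ≤ 60−x ≤ 43 are chosen — 13 such pairs.
The remaining 7 elements (those with no distinct partner in range) can never complete a 60-sum, so the worst case takes all of them and one from each pair: 7 + 13 = 20.
The 21st integer has to be the second member of some pair, so 20 + 1 = 21.

21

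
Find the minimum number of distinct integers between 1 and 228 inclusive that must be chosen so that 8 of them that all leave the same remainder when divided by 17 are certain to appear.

120

By pigeonhole, the 17 residue classes mod 17 are the pigeonholes.
With 119 integers one could put 7 in each residue class and have no class reach 8.
The 120th integer pushes some class to 8, so 17·7 + 1 = 120.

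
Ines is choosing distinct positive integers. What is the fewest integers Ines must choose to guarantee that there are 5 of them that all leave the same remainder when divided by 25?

Pigeonhole: the 25 residue classes mod 25 are the pigeonholes.
With 100 integers one could put 4 in each residue class and have no class reach 5.
The 101st integer pushes some class to 5, so 25·4 + 1 = 101.

101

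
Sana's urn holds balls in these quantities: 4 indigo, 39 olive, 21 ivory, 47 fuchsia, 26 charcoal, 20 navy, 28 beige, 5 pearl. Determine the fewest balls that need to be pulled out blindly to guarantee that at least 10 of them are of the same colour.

64

An adversary could hand out at most 9 balls per colour (indigo, pearl run out sooner): 4 + 9 + 9 + 9 + 9 + 9 + 9 + 5 = 63 balls and still no colour has 10.
One more ball lands in a colour already at 9, so 64 draws are enough and 63 are not.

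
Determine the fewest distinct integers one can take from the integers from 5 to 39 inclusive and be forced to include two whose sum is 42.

20

Two chosen integers sum to 42 exactly when both halves of some pair {x, 42−x} with 5 ≤ x ≤ 42−x ≤ 37 are chosen — 16 such pairs.
The remaining 3 elements (those with no distinct partner in range) can never complete a 42-sum, so the worst case takes all of them and one from each pair: 3 + 16 = 19.
By pigeonhole, the 20th integer has to be the second member of some pair, so 19 + 1 = 20.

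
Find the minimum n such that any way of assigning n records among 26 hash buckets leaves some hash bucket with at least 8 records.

With 182 records one could put exactly 7 in each of the 26 hash buckets, and no hash bucket would reach 8.
One more record must land in a hash bucket that already has 7, giving it 8.
So 26 × 7 + 1 = 183 records are required.

183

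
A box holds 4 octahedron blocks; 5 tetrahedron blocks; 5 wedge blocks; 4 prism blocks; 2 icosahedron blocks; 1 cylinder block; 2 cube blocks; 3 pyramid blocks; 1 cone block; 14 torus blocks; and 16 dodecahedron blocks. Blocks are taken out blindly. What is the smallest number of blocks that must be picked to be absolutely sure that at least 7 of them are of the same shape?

The 11 shapes are the holes; the blocks drawn are the pigeons.
To avoid 7 of any one shape, the worst case takes at most 6 of each shape, or every block of a shape that has fewer than 6.
That gives 4 + 5 + 5 + 4 + 2 + 1 + 2 + 3 + 1 + 6 + 6 = 39 blocks with no shape reaching 7.
The next block forces some shape to 7, so 39 + 1 = 40.

40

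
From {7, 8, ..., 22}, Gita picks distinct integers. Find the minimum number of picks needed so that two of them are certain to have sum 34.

12

Group the elements by complementary pair {x, 34−x}: {12,22}, {13,21}, {14,20}, …, giving 5 two-element pairs, the single value 17 (it cannot pair with itself since the integers are distinct), and 5 integers whose partner 34−x falls outside [7,22].
By the pigeonhole principle, treating each of those 11 groups as a pigeonhole, one can pick one integer per group — 11 integers — with no two summing to 34.
The 12th integer lands in an occupied pair, forcing a sum of 34.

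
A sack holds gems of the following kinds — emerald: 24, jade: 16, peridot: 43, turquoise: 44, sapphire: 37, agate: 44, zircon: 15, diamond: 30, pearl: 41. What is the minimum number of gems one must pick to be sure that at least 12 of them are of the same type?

By the pigeonhole principle, put each drawn gem into a box by type. The largest draw with every box below 12 takes min(count, 11) from each type.
Σ min(cᵢ, 11) = 11 + 11 + 11 + 11 + 11 + 11 + 11 + 11 + 11 = 99.
Draw number 99 + 1 = 100 must push one box to 12.

100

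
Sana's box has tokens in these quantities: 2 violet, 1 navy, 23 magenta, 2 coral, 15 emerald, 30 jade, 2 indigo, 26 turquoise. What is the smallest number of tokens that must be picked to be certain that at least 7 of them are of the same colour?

The 8 colours are the holes; the tokens drawn are the pigeons.
To avoid 7 of any one colour, the worst case takes at most 6 of each colour, or every token of a colour that has fewer than 6.
That gives 2 + 1 + 6 + 2 + 6 + 6 + 2 + 6 = 31 tokens with no colour reaching 7.
The next token forces some colour to 7, so 31 + 1 = 32.

32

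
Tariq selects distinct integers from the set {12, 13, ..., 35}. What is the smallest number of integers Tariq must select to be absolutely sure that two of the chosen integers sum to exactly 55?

17

Two chosen integers sum to 55 exactly when both halves of some pair {x, 55−x} with 20 ≤ x ≤ 55−x ≤ 35 are chosen — 8 such pairs.
The remaining 8 elements (those with no distinct partner in range) can never complete a 55-sum, so the worst case takes all of them and one from each pair: 8 + 8 = 16.
By pigeonhole, the 17th integer has to be the second member of some pair, so 16 + 1 = 17.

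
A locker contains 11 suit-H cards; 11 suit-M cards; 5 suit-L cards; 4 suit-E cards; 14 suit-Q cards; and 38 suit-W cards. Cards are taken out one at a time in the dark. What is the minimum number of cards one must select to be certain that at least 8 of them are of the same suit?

38

Put each drawn card into a box by suit. The largest draw with every box below 8 takes min(count, 7) from each suit; suits with fewer than 7 contribute all they have.
Σ min(cᵢ, 7) = 7 + 7 + 5 + 4 + 7 + 7 = 37.
Draw number 37 + 1 = 38 must push one box to 8.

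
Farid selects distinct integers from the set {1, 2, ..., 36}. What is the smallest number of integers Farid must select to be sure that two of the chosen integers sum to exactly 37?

A set avoiding the sum 37 can contain at most one of each pair {x, 37−x}.
The integers 19, …, 36 (18 of them) are such a set: any two sum to at least 19+20 = 39 > 37.
Any 19th integer completes one of the 18 pairs, so 19 choices force a sum of 37.

19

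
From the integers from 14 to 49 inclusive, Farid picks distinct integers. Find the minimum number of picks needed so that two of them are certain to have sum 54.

Two chosen integers sum to 54 exactly when both halves of some pair {x, 54−x} with 14 ≤ x ≤ 54−x ≤ 40 are chosen — 13 such pairs.
The remaining 10 elements (those with no distinct partner in range) can never complete a 54-sum, so the worst case takes all of them and one from each pair: 10 + 13 = 23.
The 24th integer has to be the second member of some pair, so 23 + 1 = 24.

24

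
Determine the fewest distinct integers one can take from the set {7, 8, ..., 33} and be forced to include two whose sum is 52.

21

Group the elements by complementary pair {x, 52−x}: {19,33}, {20,32}, {21,31}, …, giving 7 two-element pairs, the single value 26 (it cannot pair with itself since the integers are distinct), and 12 integers whose partner 52−x falls outside [7,33].
By pigeonhole, treating each of those 20 groups as a pigeonhole, one can pick one integer per group — 20 integers — with no two summing to 52.
The 21st integer lands in an occupied pair, forcing a sum of 52.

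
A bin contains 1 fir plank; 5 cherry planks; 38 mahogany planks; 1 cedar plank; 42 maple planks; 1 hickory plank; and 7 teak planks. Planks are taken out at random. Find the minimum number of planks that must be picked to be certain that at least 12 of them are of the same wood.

By pigeonhole, the 7 woods are the holes; the planks drawn are the pigeons.
To avoid 12 of any one wood, the worst case takes at most 11 of each wood, or every plank of a wood that has fewer than 11.
That gives 1 + 5 + 11 + 1 + 11 + 1 + 7 = 37 planks with no wood reaching 12.
The next plank forces some wood to 12, so 37 + 1 = 38.

38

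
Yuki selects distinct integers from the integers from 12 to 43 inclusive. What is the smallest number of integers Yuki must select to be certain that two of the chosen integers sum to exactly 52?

A set avoiding the sum 52 can contain at most one of each pair {x, 52−x}, plus the 4 elements whose complement lies outside the range or equal to its own complement.
The integers 26, …, 43 (18 of them) are such a set: any two sum to at least 26+27 = 53 > 52.
By the pigeonhole principle, any 19th integer completes one of the 14 pairs, so 19 choices force a sum of 52.

19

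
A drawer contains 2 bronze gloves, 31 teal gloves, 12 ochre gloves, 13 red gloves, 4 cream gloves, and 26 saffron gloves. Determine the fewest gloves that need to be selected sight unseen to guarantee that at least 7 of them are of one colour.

31

By the pigeonhole principle, put each drawn glove into a box by colour. The largest draw with every box below 7 takes min(count, 6) from each colour; colours with fewer than 6 contribute all they have.
Σ min(cᵢ, 6) = 2 + 6 + 6 + 6 + 4 + 6 = 30.
Draw number 30 + 1 = 31 must push one box to 7.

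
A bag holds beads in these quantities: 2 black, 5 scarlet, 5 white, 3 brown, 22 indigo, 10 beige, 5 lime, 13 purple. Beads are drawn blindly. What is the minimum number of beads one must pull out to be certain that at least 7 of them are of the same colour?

Pigeonhole: the 8 colours are the holes; the beads drawn are the pigeons.
To avoid 7 of any one colour, the worst case takes at most 6 of each colour, or every bead of a colour that has fewer than 6.
That gives 2 + 5 + 5 + 3 + 6 + 6 + 5 + 6 = 38 beads with no colour reaching 7.
The next bead forces some colour to 7, so 38 + 1 = 39.

39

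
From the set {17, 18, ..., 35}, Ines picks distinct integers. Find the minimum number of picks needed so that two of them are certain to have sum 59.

Group the elements by complementary pair {x, 59−x}: {24,35}, {25,34}, {26,33}, …, giving 6 two-element pairs and 7 integers whose partner 59−x falls outside [17,35].
Treating each of those 13 groups as a pigeonhole, one can pick one integer per group — 13 integers — with no two summing to 59.
The 14th integer lands in an occupied pair, forcing a sum of 59.

14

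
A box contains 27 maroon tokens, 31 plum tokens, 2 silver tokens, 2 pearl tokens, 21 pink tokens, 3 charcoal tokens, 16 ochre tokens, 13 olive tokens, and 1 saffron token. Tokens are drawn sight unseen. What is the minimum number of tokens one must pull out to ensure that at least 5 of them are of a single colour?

An adversary could hand out at most 4 tokens per colour (4 colours run out sooner): 4 + 4 + 2 + 2 + 4 + 3 + 4 + 4 + 1 = 28 tokens and still no colour has 5.
Pigeonhole: one more token lands in a colour already at 4, so 29 draws are enough and 28 are not.

29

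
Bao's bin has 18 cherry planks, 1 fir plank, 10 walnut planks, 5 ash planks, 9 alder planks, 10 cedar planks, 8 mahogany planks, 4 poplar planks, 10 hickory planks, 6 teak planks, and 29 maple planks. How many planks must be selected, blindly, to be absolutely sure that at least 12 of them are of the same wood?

86

An adversary could hand out at most 11 planks per wood (9 woods run out sooner): 11 + 1 + 10 + 5 + 9 + 10 + 8 + 4 + 10 + 6 + 11 = 85 planks and still no wood has 12.
By the pigeonhole principle, one more plank lands in a wood already at 11, so 86 draws are enough and 85 are not.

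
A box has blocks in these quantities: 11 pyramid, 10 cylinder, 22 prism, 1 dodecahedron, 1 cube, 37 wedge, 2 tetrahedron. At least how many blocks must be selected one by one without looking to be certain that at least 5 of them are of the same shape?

21

The 7 shapes are the holes; the blocks drawn are the pigeons.
To avoid 5 of any one shape, the worst case takes at most 4 of each shape, or every block of a shape that has fewer than 4.
That gives 4 + 4 + 4 + 1 + 1 + 4 + 2 = 20 blocks with no shape reaching 5.
The next block forces some shape to 5, so 20 + 1 = 21.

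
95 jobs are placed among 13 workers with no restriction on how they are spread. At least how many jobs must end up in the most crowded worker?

8

Pigeonhole: the 13 workers are the holes and the 95 jobs are the pigeons.
If every worker held at most 7 jobs, the total would be at most 13 × 7 = 91, which is less than 95.
So some worker holds at least ⌈95/13⌉ = 8 jobs.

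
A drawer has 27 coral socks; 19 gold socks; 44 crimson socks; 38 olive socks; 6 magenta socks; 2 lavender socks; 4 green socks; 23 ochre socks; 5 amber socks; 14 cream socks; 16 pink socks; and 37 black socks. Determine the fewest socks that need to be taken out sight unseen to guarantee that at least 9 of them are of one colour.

82

Pigeonhole: the 12 colours are the holes; the socks drawn are the pigeons.
To avoid 9 of any one colour, the worst case takes at most 8 of each colour, or every sock of a colour that has fewer than 8.
That gives 8 + 8 + 8 + 8 + 6 + 2 + 4 + 8 + 5 + 8 + 8 + 8 = 81 socks with no colour reaching 9.
The next sock forces some colour to 9, so 81 + 1 = 82.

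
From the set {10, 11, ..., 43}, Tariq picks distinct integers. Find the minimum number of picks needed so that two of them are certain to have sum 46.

A set avoiding the sum 46 can contain at most one of each pair {x, 46−x}, plus the 8 elements whose complement lies outside the range or equal to its own complement.
The integers 23, …, 43 (21 of them) are such a set: any two sum to at least 23+24 = 47 > 46.
Any 22nd integer completes one of the 13 pairs, so 22 choices force a sum of 46.

22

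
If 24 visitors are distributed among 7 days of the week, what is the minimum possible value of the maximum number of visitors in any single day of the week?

4

The 7 days of the week are the holes and the 24 visitors are the pigeons.
If every day of the week held at most 3 visitors, the total would be at most 7 × 3 = 21, which is less than 24.
So some day of the week holds at least ⌈24/7⌉ = 4 visitors.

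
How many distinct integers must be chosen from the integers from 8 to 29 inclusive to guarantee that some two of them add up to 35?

13

Two chosen integers sum to 35 exactly when both halves of some pair {x, 35−x} with 8 ≤ x ≤ 35−x ≤ 27 are chosen — 10 such pairs.
The remaining 2 elements (those with no distinct partner in range) can never complete a 35-sum, so the worst case takes all of them and one from each pair: 2 + 10 = 12.
The 13th integer has to be the second member of some pair, so 12 + 1 = 13.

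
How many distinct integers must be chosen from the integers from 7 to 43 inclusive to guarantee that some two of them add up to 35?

27

Two chosen integers sum to 35 exactly when both halves of some pair {x, 35−x} with 7 ≤ x ≤ 35−x ≤ 28 are chosen — 11 such pairs.
The remaining 15 elements (those with no distinct partner in range) can never complete a 35-sum, so the worst case takes all of them and one from each pair: 15 + 11 = 26.
By the pigeonhole principle, the 27th integer has to be the second member of some pair, so 26 + 1 = 27.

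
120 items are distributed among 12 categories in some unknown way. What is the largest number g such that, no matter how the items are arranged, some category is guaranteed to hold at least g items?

The 12 categories are the holes and the 120 items are the pigeons.
If every category held at most 9 items, the total would be at most 12 × 9 = 108, which is less than 120.
So some category holds at least ⌈120/12⌉ = 10 items.

10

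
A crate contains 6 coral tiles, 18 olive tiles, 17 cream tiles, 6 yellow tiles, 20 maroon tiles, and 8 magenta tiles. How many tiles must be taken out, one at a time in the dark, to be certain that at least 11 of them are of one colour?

51

Pigeonhole: the 6 colours are the holes; the tiles drawn are the pigeons.
To avoid 11 of any one colour, the worst case takes at most 10 of each colour, or every tile of a colour that has fewer than 10.
That gives 6 + 10 + 10 + 6 + 10 + 8 = 50 tiles with no colour reaching 11.
The next tile forces some colour to 11, so 50 + 1 = 51.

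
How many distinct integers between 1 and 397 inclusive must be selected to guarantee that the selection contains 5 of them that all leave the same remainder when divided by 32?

Pigeonhole: the 32 residue classes mod 32 are the pigeonholes.
With 128 integers one could put 4 in each residue class and have no class reach 5.
The 129th integer pushes some class to 5, so 32·4 + 1 = 129.

129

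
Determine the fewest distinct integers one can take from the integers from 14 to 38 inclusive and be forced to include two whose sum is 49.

Two chosen integers sum to 49 exactly when both halves of some pair {x, 49−x} with 14 ≤ x ≤ 49−x ≤ 35 are chosen — 11 such pairs.
The remaining 3 elements (those with no distinct partner in range) can never complete a 49-sum, so the worst case takes all of them and one from each pair: 3 + 11 = 14.
The 15th integer has to be the second member of some pair, so 14 + 1 = 15.

15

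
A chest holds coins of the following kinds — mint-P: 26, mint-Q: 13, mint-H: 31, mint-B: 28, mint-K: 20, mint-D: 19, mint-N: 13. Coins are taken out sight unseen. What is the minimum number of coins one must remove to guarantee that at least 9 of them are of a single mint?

By the pigeonhole principle, the 7 mints are the holes; the coins drawn are the pigeons.
To avoid 9 of any one mint, the worst case takes at most 8 of each mint.
That gives 8 + 8 + 8 + 8 + 8 + 8 + 8 = 56 coins with no mint reaching 9.
The next coin forces some mint to 9, so 56 + 1 = 57.

57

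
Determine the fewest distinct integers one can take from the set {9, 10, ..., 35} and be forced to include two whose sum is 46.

Two chosen integers sum to 46 exactly when both halves of some pair {x, 46−x} with 11 ≤ x ≤ 46−x ≤ 35 are chosen — 12 such pairs.
The remaining 3 elements (those with no distinct partner in range) can never complete a 46-sum, so the worst case takes all of them and one from each pair: 3 + 12 = 15.
By pigeonhole, the 16th integer has to be the second member of some pair, so 15 + 1 = 16.

16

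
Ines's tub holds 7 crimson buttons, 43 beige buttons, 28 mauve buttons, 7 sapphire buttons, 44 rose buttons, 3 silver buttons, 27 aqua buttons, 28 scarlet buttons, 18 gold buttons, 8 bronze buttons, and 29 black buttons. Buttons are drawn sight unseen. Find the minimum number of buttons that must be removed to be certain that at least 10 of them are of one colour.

89

An adversary could hand out at most 9 buttons per colour (4 colours run out sooner): 7 + 9 + 9 + 7 + 9 + 3 + 9 + 9 + 9 + 8 + 9 = 88 buttons and still no colour has 10.
Pigeonhole: one more button lands in a colour already at 9, so 89 draws are enough and 88 are not.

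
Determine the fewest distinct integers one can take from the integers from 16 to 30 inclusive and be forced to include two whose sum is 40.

Group the elements by complementary pair {x, 40−x}: {16,24}, {17,23}, {18,22}, …, giving 4 two-element pairs, the single value 20 (it cannot pair with itself since the integers are distinct), and 6 integers whose partner 40−x falls outside [16,30].
Pigeonhole: treating each of those 11 groups as a pigeonhole, one can pick one integer per group — 11 integers — with no two summing to 40.
The 12th integer lands in an occupied pair, forcing a sum of 40.

12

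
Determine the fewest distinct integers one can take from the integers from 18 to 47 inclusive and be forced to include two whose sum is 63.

Two chosen integers sum to 63 exactly when both halves of some pair {x, 63−x} with 18 ≤ x ≤ 63−x ≤ 45 are chosen — 14 such pairs.
The remaining 2 elements (those with no distinct partner in range) can never complete a 63-sum, so the worst case takes all of them and one from each pair: 2 + 14 = 16.
The 17th integer has to be the second member of some pair, so 16 + 1 = 17.

17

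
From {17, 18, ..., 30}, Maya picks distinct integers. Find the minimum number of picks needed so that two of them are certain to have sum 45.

A set avoiding the sum 45 can contain at most one of each pair {x, 45−x}, plus the 2 elements whose complement lies outside the range.
The integers 23, …, 30 (8 of them) are such a set: any two sum to at least 23+24 = 47 > 45.
By the pigeonhole principle, any 9th integer completes one of the 6 pairs, so 9 choices force a sum of 45.

9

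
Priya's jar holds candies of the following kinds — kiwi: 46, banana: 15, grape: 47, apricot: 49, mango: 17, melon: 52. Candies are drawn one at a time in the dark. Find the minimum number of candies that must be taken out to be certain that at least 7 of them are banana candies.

218

In the worst case for collecting banana candies, every non-banana candy comes out first.
There are 46 + 47 + 49 + 17 + 52 = 211 non-banana candies altogether.
After those, each further candy must be banana, so 211 + 7 = 218 draws guarantee 7 banana candies.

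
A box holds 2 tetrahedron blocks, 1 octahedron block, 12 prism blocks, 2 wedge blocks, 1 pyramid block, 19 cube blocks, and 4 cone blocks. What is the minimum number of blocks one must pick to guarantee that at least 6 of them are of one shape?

By the pigeonhole principle, the 7 shapes are the holes; the blocks drawn are the pigeons.
To avoid 6 of any one shape, the worst case takes at most 5 of each shape, or every block of a shape that has fewer than 5.
That gives 2 + 1 + 5 + 2 + 1 + 5 + 4 = 20 blocks with no shape reaching 6.
The next block forces some shape to 6, so 20 + 1 = 21.

21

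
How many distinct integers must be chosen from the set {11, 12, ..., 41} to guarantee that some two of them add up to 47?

Group the elements by complementary pair {x, 47−x}: {11,36}, {12,35}, {13,34}, …, giving 13 two-element pairs and 5 integers whose partner 47−x falls outside [11,41].
Treating each of those 18 groups as a pigeonhole, one can pick one integer per group — 18 integers — with no two summing to 47.
The 19th integer lands in an occupied pair, forcing a sum of 47.

19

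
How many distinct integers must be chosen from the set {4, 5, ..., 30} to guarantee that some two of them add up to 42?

Group the elements by complementary pair {x, 42−x}: {12,30}, {13,29}, {14,28}, …, giving 9 two-element pairs, the single value 21 (it cannot pair with itself since the integers are distinct), and 8 integers whose partner 42−x falls outside [4,30].
By the pigeonhole principle, treating each of those 18 groups as a pigeonhole, one can pick one integer per group — 18 integers — with no two summing to 42.
The 19th integer lands in an occupied pair, forcing a sum of 42.

19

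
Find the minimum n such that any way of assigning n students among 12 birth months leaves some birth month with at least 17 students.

With 192 students one could put exactly 16 in each of the 12 birth months, and no birth month would reach 17.
One more student must land in a birth month that already has 16, giving it 17.
So 12 × 16 + 1 = 193 students are required.

193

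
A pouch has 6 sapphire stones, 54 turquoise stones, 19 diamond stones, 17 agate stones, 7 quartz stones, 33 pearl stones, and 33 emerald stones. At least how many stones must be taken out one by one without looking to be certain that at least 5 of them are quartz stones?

167

In the worst case for collecting quartz stones, every non-quartz stone comes out first.
There are 6 + 54 + 19 + 17 + 33 + 33 = 162 non-quartz stones altogether.
After those, each further stone must be quartz, so 162 + 5 = 167 draws guarantee 5 quartz stones.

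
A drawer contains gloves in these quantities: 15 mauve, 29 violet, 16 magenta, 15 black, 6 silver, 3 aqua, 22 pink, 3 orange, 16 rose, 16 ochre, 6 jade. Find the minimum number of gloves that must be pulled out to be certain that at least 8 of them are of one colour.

68

By the pigeonhole principle, the 11 colours are the holes; the gloves drawn are the pigeons.
To avoid 8 of any one colour, the worst case takes at most 7 of each colour, or every glove of a colour that has fewer than 7.
That gives 7 + 7 + 7 + 7 + 6 + 3 + 7 + 3 + 7 + 7 + 6 = 67 gloves with no colour reaching 8.
The next glove forces some colour to 8, so 67 + 1 = 68.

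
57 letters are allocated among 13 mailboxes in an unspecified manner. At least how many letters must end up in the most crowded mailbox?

5

By the pigeonhole principle, the 13 mailboxes are the holes and the 57 letters are the pigeons.
If every mailbox held at most 4 letters, the total would be at most 13 × 4 = 52, which is less than 57.
So some mailbox holds at least ⌈57/13⌉ = 5 letters.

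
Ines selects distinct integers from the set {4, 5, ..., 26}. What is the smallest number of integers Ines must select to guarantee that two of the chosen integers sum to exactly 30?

13

Two chosen integers sum to 30 exactly when both halves of some pair {x, 30−x} with 4 ≤ x ≤ 30−x ≤ 26 are chosen — 11 such pairs.
The remaining 1 element (those with no distinct partner in range) can never complete a 30-sum, so the worst case takes all of them and one from each pair: 1 + 11 = 12.
The 13th integer has to be the second member of some pair, so 12 + 1 = 13.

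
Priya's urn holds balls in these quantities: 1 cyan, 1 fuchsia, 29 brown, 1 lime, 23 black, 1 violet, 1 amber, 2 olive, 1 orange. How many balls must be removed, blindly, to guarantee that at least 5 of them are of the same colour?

17

An adversary could hand out at most 4 balls per colour (7 colours run out sooner): 1 + 1 + 4 + 1 + 4 + 1 + 1 + 2 + 1 = 16 balls and still no colour has 5.
One more ball lands in a colour already at 4, so 17 draws are enough and 16 are not.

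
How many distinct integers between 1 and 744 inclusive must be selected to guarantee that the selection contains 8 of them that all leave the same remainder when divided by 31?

218

The 31 residue classes mod 31 are the pigeonholes.
With 217 integers one could put 7 in each residue class and have no class reach 8.
The 218th integer pushes some class to 8, so 31·7 + 1 = 218.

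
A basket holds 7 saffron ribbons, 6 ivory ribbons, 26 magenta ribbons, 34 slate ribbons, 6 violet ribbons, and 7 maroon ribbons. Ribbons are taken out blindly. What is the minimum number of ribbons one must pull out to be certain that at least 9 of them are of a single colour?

43

An adversary could hand out at most 8 ribbons per colour (4 colours run out sooner): 7 + 6 + 8 + 8 + 6 + 7 = 42 ribbons and still no colour has 9.
One more ribbon lands in a colour already at 8, so 43 draws are enough and 42 are not.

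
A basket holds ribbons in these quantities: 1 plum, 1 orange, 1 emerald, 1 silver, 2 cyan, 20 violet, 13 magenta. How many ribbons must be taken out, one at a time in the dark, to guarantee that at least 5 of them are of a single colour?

By pigeonhole, the 7 colours are the holes; the ribbons drawn are the pigeons.
To avoid 5 of any one colour, the worst case takes at most 4 of each colour, or every ribbon of a colour that has fewer than 4.
That gives 1 + 1 + 1 + 1 + 2 + 4 + 4 = 14 ribbons with no colour reaching 5.
The next ribbon forces some colour to 5, so 14 + 1 = 15.

15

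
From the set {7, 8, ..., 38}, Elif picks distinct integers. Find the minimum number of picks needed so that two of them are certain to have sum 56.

23

Group the elements by complementary pair {x, 56−x}: {18,38}, {19,37}, {20,36}, …, giving 10 two-element pairs, the single value 28 (it cannot pair with itself since the integers are distinct), and 11 integers whose partner 56−x falls outside [7,38].
Treating each of those 22 groups as a pigeonhole, one can pick one integer per group — 22 integers — with no two summing to 56.
The 23rd integer lands in an occupied pair, forcing a sum of 56.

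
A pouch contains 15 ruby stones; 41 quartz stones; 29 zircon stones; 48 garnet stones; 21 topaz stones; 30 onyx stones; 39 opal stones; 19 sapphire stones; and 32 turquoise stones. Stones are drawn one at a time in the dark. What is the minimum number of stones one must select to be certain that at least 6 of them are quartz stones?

In the worst case for collecting quartz stones, every non-quartz stone comes out first.
There are 15 + 29 + 48 + 21 + 30 + 39 + 19 + 32 = 233 non-quartz stones altogether.
After those, each further stone must be quartz, so 233 + 6 = 239 draws guarantee 6 quartz stones.

239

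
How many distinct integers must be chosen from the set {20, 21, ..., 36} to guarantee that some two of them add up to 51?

12

A set avoiding the sum 51 can contain at most one of each pair {x, 51−x}, plus the 5 elements whose complement lies outside the range.
The integers 26, …, 36 (11 of them) are such a set: any two sum to at least 26+27 = 53 > 51.
By pigeonhole, any 12th integer completes one of the 6 pairs, so 12 choices force a sum of 51.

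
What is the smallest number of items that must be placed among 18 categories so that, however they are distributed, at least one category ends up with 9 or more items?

145

With 144 items one could put exactly 8 in each of the 18 categories, and no category would reach 9.
One more item must land in a category that already has 8, giving it 9.
So 18 × 8 + 1 = 145 items are required.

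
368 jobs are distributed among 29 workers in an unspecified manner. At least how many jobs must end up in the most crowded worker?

The 29 workers are the holes and the 368 jobs are the pigeons.
If every worker held at most 12 jobs, the total would be at most 29 × 12 = 348, which is less than 368.
So some worker holds at least ⌈368/29⌉ = 13 jobs.

13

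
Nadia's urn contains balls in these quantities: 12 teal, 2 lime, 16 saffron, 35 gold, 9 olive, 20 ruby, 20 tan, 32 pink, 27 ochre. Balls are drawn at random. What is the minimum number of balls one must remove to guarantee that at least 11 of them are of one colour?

An adversary could hand out at most 10 balls per colour (lime, olive run out sooner): 10 + 2 + 10 + 10 + 9 + 10 + 10 + 10 + 10 = 81 balls and still no colour has 11.
By the pigeonhole principle, one more ball lands in a colour already at 10, so 82 draws are enough and 81 are not.

82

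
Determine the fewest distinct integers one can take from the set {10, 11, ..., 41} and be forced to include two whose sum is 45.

Two chosen integers sum to 45 exactly when both halves of some pair {x, 45−x} with 10 ≤ x ≤ 45−x ≤ 35 are chosen — 13 such pairs.
The remaining 6 elements (those with no distinct partner in range) can never complete a 45-sum, so the worst case takes all of them and one from each pair: 6 + 13 = 19.
The 20th integer has to be the second member of some pair, so 19 + 1 = 20.

20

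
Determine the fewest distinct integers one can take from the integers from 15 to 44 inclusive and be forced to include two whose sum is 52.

A set avoiding the sum 52 can contain at most one of each pair {x, 52−x}, plus the 8 elements whose complement lies outside the range or equal to its own complement.
The integers 26, …, 44 (19 of them) are such a set: any two sum to at least 26+27 = 53 > 52.
Pigeonhole: any 20th integer completes one of the 11 pairs, so 20 choices force a sum of 52.

20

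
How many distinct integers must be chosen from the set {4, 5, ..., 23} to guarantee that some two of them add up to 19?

15

Two chosen integers sum to 19 exactly when both halves of some pair {x, 19−x} with 4 ≤ x ≤ 19−x ≤ 15 are chosen — 6 such pairs.
The remaining 8 elements (those with no distinct partner in range) can never complete a 19-sum, so the worst case takes all of them and one from each pair: 8 + 6 = 14.
By pigeonhole, the 15th integer has to be the second member of some pair, so 14 + 1 = 15.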